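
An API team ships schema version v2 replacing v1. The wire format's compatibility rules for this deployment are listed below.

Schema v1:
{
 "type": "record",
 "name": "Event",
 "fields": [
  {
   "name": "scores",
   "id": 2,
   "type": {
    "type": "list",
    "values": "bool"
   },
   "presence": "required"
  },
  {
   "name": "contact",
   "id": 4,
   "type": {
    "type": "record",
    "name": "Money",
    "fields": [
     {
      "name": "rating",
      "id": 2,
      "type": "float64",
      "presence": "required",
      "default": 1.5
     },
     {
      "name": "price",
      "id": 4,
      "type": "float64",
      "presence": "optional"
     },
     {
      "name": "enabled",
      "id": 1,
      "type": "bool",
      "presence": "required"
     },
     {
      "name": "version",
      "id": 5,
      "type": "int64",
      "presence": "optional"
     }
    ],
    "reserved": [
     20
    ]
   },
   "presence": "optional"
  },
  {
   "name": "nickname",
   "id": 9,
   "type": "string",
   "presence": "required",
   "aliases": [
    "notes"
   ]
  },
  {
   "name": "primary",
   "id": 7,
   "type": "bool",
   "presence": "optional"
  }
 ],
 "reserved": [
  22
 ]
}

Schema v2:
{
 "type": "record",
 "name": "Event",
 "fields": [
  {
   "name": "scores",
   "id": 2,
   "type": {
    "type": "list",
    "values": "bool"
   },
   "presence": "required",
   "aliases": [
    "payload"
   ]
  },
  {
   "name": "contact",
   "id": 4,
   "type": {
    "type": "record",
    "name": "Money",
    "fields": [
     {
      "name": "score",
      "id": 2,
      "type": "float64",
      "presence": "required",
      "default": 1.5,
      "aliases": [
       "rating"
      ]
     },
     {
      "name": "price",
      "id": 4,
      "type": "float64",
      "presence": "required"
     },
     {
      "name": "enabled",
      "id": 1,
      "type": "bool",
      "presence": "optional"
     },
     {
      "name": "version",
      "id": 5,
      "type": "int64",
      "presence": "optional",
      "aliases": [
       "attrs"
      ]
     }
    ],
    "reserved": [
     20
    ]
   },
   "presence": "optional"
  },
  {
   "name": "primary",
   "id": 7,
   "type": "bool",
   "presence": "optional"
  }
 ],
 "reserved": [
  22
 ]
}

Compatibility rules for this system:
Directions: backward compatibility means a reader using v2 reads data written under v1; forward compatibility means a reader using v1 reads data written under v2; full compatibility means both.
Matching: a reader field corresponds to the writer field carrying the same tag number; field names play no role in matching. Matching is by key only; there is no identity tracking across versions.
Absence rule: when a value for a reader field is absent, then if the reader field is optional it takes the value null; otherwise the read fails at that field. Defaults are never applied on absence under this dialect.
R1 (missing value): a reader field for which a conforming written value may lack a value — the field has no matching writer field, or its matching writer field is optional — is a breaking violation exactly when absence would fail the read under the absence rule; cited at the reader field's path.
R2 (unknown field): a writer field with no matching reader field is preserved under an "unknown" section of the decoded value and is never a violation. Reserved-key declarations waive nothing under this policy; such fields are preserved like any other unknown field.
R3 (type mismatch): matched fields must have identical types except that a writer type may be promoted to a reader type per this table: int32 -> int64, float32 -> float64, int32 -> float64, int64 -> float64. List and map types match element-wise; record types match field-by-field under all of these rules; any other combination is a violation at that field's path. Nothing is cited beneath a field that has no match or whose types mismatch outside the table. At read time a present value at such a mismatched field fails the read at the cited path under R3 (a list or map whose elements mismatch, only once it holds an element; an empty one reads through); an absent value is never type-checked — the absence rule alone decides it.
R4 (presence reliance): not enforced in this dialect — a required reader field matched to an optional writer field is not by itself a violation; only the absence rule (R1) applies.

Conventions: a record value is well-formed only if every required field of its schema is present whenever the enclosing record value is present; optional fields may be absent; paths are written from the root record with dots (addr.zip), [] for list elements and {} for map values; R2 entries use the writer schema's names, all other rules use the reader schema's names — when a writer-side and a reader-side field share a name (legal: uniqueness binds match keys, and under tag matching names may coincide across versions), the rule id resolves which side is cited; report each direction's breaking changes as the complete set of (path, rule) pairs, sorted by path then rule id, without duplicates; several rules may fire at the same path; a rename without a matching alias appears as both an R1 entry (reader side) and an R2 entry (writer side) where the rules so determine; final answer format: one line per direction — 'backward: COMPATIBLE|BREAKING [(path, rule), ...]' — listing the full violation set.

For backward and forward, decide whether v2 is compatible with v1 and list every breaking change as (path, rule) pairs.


each type pair in Event: writer, then reader
backward for Event (reader v2, writer v1):
  scores: list<bool> -> list<bool>, writer required; from scores
  contact: Money -> Money, writer optional; from contact
  primary: bool -> bool, writer optional; from primary
  writer field nickname has no reader counterpart
  contact.score: float64 -> float64, writer required; from contact.rating
  contact.price: float64 -> float64, writer optional; from contact.price
  contact.enabled: bool -> bool, writer required; from contact.enabled
  contact.version: int64 -> int64, writer optional; from contact.version
  rule R1 violated at contact.price
  => 1 violation(s): backward is BREAKING for Event
forward for Event (reader v1, writer v2):
  scores: list<bool> -> list<bool>, writer required; from scores
  contact: Money -> Money, writer optional; from contact
  no writer field matches reader nickname
  primary: bool -> bool, writer optional; from primary
  contact.rating: float64 -> float64, writer required; from contact.score
  contact.price: float64 -> float64, writer required; from contact.price
  contact.enabled: bool -> bool, writer optional; from contact.enabled
  contact.version: int64 -> int64, writer optional; from contact.version
  rule R1 violated at contact.enabled
  rule R1 violated at nickname
  => 2 violation(s): forward is BREAKING for Event

backward: BREAKING [(contact.price, R1)]; forward: BREAKING [(contact.enabled, R1), (nickname, R1)]


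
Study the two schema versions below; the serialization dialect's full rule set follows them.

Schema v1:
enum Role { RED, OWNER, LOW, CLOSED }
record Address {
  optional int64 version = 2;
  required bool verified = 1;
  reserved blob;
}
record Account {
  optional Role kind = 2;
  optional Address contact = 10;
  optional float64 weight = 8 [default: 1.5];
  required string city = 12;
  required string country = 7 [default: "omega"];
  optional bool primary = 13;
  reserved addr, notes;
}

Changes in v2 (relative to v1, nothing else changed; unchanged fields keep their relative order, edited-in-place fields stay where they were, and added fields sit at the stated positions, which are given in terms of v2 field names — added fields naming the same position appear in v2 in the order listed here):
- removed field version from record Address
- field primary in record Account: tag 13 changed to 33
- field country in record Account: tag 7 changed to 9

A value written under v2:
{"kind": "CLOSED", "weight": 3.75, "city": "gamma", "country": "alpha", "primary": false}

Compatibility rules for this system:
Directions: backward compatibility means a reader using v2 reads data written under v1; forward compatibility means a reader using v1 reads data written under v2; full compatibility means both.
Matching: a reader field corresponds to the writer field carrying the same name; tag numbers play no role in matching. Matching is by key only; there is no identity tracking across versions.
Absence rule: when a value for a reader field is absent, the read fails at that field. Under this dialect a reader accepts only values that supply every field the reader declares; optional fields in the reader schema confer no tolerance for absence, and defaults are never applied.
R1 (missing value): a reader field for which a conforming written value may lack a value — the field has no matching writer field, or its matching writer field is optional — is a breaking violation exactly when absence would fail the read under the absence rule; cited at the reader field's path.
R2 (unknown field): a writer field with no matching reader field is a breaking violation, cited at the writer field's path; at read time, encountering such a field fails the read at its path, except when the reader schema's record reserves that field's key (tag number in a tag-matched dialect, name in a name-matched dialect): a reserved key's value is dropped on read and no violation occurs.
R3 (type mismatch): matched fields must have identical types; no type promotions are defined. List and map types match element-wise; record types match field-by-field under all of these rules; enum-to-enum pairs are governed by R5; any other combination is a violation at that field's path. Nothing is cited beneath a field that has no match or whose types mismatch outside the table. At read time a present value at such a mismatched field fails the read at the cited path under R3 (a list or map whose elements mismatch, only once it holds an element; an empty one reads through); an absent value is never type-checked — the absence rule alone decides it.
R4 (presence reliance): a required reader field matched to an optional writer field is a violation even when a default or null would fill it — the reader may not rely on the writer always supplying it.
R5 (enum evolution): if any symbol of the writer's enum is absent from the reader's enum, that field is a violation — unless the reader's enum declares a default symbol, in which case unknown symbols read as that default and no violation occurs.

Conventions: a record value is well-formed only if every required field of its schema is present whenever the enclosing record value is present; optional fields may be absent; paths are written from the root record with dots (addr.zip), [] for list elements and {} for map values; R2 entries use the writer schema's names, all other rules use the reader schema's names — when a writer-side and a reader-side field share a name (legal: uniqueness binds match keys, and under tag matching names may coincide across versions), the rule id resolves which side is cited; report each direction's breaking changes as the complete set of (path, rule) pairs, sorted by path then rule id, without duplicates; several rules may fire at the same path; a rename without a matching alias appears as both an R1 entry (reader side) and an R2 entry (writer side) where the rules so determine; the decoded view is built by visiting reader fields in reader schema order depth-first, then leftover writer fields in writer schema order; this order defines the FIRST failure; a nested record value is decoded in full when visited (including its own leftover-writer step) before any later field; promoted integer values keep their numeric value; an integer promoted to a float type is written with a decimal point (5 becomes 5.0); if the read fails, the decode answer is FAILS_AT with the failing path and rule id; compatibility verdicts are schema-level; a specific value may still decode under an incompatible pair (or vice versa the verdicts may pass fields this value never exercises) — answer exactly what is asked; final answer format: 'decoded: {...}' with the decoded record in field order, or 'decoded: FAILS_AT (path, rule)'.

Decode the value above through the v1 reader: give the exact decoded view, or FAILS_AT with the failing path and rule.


each type pair in Account: writer, then reader
decode walk for Account under reader schema v1:
  kind := "CLOSED"
  read fails at contact under R1 (no fill)
  => FAILS_AT (contact, R1)
diffs on Account not affecting the asked answer:
  removed field version from record Address -> shifts the Account verdicts, not this decode
  field primary in record Account: tag 13 changed to 33 -> fires no rule on Account under this dialect and leaves the result unchanged
  field country in record Account: tag 7 changed to 9 -> fires no rule on Account under this dialect and leaves the result unchanged

decoded: FAILS_AT (contact, R1)


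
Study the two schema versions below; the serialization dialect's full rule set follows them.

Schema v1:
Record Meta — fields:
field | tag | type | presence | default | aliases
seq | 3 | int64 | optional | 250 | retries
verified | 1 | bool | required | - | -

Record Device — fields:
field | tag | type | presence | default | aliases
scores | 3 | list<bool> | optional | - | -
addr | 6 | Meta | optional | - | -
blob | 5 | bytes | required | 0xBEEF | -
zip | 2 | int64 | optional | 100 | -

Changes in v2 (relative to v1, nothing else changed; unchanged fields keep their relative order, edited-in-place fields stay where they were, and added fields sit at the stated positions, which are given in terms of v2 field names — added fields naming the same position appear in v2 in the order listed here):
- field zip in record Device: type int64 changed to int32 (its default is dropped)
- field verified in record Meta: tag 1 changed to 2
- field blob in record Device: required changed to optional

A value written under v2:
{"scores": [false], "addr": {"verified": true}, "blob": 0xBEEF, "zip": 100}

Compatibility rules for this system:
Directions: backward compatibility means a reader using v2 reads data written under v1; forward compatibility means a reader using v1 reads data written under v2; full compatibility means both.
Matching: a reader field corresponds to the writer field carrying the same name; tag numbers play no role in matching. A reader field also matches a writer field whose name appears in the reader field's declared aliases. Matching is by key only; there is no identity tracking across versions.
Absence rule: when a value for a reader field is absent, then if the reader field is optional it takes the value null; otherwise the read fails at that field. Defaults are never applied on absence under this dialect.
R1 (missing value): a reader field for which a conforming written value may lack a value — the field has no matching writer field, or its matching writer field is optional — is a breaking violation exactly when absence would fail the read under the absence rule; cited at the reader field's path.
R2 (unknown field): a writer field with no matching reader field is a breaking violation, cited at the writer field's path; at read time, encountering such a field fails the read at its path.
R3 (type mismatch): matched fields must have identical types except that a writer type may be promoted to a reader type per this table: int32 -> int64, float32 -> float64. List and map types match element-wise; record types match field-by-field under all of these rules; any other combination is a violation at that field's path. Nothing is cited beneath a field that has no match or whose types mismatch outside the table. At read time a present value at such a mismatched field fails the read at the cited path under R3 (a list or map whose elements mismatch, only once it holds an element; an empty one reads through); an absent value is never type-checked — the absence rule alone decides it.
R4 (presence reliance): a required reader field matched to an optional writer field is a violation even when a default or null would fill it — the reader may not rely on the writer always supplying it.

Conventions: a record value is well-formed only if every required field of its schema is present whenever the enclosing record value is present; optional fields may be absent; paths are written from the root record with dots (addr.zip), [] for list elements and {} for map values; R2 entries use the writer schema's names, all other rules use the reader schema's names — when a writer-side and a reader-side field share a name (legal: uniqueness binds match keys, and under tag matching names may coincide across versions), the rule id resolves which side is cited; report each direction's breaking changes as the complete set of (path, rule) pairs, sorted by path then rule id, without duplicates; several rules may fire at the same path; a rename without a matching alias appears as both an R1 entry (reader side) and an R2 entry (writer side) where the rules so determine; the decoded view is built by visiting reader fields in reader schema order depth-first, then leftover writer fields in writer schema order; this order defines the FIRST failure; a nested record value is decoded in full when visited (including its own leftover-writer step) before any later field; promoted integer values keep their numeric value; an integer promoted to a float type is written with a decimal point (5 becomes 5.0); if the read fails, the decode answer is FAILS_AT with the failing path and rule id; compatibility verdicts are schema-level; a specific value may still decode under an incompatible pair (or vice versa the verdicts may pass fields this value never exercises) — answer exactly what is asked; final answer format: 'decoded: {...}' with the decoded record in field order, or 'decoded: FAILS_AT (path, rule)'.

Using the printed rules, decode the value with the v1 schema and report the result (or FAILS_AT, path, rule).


decoded: {"scores": [false], "addr": {"seq": null, "verified": true}, "blob": 0xBEEF, "zip": 100}

in Device below, arrows point writer -> reader
decode (reader v1):
  scores := [false]
  addr.seq := null (not supplied -> null)
  addr.verified := true
  blob := 0xBEEF
  zip := 100 (int32 -> int64)
  => decoded: {"scores": [false], "addr": {"seq": null, "verified": true}, "blob": 0xBEEF, "zip": 100}
diffs on Device not affecting the asked answer:
  field zip in record Device: type int64 changed to int32 (its default is dropped) -> changes Device's schema-level verdicts only — the decode of this value is the same
  field verified in record Meta: tag 1 changed to 2 -> fires no rule on Device under this dialect and leaves the result unchanged
  field blob in record Device: required changed to optional -> changes Device's schema-level verdicts only — the decode of this value is the same


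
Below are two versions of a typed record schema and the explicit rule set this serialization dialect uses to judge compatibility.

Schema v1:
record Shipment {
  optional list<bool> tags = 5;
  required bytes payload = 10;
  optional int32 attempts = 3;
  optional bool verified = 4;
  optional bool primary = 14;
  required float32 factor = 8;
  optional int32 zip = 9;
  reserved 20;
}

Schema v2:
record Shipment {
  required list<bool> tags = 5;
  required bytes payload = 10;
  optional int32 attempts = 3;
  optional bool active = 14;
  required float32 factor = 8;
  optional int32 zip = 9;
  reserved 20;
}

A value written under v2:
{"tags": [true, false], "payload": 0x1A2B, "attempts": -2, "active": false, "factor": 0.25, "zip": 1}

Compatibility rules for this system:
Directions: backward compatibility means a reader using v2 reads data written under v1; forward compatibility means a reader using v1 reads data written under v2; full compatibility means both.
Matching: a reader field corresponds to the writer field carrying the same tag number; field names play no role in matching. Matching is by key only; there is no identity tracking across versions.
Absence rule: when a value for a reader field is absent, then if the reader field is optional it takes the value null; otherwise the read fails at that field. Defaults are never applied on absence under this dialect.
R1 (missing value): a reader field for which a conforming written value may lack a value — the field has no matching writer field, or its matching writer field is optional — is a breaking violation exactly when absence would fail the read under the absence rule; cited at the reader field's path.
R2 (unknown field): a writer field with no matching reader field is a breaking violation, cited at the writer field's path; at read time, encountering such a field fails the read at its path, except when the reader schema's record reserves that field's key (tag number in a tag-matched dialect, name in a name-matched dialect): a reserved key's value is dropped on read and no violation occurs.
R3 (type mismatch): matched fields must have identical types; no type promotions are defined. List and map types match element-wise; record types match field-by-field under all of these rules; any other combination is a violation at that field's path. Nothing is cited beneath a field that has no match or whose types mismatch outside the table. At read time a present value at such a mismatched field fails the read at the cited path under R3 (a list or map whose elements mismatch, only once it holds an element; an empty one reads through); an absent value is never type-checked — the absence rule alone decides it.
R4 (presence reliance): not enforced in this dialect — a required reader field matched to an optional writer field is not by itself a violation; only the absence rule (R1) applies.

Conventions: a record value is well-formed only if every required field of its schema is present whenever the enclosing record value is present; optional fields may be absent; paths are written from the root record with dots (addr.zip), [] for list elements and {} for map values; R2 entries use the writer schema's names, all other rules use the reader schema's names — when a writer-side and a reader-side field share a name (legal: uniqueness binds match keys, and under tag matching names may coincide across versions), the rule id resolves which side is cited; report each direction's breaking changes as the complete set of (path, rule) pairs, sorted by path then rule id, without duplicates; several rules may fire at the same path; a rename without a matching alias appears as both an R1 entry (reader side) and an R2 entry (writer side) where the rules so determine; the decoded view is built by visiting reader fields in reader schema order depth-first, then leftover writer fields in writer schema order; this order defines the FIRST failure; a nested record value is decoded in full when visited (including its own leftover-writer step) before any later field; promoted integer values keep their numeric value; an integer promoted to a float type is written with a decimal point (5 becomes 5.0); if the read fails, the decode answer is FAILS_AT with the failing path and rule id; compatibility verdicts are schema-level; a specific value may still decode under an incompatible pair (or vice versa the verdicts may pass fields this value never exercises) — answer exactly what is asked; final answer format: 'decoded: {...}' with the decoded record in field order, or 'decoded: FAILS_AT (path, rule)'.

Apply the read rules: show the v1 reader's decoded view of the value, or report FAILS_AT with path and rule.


each type pair in Shipment: writer, then reader
decode walk for Shipment under reader schema v1:
  tags := [true, false]
  payload := 0x1A2B
  attempts := -2
  verified := null (not supplied -> null)
  primary := false (from writer active)
  factor := 0.25
  zip := 1
  => decoded: {"tags": [true, false], "payload": 0x1A2B, "attempts": -2, "verified": null, "primary": false, "factor": 0.25, "zip": 1}
the rest of the Shipment diff is inert for this question:
  removed field verified from record Shipment -> a verdict-level change on Shipment — the shown value reads the same
  field tags in record Shipment: optional changed to required -> a verdict-level change on Shipment — the shown value reads the same
  renamed field primary to active in record Shipment -> fires no rule on Shipment under this dialect and leaves the result unchanged

decoded: {"tags": [true, false], "payload": 0x1A2B, "attempts": -2, "verified": null, "primary": false, "factor": 0.25, "zip": 1}


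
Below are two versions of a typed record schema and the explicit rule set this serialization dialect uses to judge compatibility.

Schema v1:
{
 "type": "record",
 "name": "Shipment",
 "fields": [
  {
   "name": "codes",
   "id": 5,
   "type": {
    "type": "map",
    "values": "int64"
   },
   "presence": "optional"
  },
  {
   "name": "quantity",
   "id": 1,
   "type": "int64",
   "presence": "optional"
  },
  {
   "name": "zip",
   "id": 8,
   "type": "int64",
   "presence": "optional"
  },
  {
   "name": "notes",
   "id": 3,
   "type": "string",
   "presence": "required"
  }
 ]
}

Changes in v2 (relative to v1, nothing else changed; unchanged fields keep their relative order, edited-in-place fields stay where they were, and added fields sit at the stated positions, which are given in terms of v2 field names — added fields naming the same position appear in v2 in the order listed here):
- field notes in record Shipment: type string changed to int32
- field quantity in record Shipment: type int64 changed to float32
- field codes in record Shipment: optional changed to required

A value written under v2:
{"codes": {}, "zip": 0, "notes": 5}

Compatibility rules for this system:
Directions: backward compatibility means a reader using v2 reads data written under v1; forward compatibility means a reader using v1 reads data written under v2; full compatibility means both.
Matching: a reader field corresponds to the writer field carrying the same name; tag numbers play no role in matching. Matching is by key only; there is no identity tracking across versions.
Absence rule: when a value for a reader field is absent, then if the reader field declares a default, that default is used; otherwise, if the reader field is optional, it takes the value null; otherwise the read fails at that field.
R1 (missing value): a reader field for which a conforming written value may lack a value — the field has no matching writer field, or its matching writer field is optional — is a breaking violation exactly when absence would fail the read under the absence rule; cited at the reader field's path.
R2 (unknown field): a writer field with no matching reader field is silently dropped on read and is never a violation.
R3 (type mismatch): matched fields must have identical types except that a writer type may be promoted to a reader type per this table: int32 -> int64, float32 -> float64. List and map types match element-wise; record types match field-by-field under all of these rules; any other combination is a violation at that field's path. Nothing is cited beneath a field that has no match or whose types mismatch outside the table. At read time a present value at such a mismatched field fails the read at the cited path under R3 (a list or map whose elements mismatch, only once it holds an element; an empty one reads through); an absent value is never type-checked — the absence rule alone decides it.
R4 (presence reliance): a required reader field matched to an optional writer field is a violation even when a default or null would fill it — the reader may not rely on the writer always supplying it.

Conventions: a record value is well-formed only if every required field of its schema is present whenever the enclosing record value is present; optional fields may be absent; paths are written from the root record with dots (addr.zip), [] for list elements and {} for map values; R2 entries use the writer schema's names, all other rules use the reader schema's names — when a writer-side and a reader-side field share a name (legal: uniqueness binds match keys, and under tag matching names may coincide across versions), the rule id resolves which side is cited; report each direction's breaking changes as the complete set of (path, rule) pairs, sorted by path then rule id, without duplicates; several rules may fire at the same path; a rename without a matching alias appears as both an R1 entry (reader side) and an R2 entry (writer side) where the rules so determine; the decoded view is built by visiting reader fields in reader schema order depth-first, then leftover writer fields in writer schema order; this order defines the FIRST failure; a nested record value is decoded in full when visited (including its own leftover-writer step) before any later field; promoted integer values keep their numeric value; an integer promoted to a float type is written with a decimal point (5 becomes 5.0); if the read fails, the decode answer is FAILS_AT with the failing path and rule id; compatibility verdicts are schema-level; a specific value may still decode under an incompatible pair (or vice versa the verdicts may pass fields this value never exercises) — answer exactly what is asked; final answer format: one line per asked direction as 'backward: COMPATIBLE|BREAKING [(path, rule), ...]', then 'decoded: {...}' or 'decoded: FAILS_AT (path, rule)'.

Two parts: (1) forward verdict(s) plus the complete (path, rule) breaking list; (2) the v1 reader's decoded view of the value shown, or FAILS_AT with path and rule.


forward: BREAKING [(notes, R3), (quantity, R3)]; decoded: FAILS_AT (notes, R3)

in Shipment below, arrows point writer -> reader
forward analysis of Shipment with v1 as reader and v2 as writer:
  codes: paired with writer codes (map<string, int64> -> map<string, int64>; writer required)
  quantity: paired with writer quantity (float32 -> int64; writer optional)
  zip: paired with writer zip (int64 -> int64; writer optional)
  notes: paired with writer notes (int32 -> string; writer required)
  breaking: (notes, R3)
  breaking: (quantity, R3)
  forward on Shipment therefore BREAKING (2)
decoding the Shipment value with the v1 reader:
  codes := {}
  quantity := null (not supplied -> null)
  zip := 0
  read fails at notes under R3
  => FAILS_AT (notes, R3)
checking off the Shipment differences that do not matter here:
  field codes in record Shipment: optional changed to required -> fires only in the backward direction of Shipment, which is not asked here


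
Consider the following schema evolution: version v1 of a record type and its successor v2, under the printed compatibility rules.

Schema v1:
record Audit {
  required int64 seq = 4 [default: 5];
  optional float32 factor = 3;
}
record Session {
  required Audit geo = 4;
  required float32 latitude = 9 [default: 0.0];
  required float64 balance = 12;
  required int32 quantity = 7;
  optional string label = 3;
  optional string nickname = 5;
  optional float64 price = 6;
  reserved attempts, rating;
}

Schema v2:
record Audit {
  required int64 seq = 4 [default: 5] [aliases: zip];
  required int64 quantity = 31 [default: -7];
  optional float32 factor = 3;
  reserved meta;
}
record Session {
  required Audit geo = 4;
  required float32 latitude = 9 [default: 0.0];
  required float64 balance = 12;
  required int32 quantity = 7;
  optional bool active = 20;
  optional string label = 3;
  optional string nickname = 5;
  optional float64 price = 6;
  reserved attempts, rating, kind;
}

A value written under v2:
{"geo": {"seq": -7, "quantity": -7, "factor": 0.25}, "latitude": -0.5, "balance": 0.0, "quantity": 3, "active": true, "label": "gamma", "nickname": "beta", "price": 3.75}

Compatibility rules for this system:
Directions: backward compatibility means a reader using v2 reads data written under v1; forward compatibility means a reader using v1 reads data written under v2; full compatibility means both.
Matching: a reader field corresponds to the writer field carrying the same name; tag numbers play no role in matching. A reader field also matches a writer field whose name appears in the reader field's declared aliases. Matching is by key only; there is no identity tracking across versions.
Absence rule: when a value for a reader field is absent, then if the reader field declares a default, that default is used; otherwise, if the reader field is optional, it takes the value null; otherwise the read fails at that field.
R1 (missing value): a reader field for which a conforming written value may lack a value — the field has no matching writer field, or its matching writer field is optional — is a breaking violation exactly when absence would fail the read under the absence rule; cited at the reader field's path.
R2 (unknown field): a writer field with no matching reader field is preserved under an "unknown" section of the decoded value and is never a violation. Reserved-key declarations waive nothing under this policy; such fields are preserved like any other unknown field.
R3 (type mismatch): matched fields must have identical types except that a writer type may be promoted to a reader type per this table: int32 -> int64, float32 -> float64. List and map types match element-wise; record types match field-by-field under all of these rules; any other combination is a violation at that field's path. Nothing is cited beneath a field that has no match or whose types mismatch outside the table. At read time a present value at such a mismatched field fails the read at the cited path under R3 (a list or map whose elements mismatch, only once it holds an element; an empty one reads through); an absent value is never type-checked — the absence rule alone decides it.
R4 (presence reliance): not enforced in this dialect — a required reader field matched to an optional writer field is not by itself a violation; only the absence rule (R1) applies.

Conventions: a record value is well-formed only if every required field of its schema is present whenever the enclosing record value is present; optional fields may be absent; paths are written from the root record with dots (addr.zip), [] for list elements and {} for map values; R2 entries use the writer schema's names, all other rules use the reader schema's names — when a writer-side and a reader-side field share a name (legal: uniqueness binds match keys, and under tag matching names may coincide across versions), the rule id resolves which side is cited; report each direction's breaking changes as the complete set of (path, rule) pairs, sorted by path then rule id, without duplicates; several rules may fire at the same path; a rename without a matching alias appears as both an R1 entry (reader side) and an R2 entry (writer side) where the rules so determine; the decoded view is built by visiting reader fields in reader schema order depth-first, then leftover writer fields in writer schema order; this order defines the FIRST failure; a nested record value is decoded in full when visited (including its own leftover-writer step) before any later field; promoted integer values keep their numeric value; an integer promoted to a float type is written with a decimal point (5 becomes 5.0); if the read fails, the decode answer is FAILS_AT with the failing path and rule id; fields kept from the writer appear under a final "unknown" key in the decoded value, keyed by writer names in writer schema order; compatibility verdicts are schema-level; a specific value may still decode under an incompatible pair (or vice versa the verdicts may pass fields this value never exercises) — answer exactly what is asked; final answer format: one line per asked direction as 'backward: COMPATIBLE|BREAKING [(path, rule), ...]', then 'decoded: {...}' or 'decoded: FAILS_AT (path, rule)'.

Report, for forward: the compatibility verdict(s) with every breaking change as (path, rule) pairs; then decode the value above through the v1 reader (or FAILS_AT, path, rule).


the writer's type comes first in each Session pair
forward pass over Session, reader schema v1, writer schema v2:
  geo: Audit -> Audit, writer required; from geo
  latitude: float32 -> float32, writer required; from latitude
  balance: float64 -> float64, writer required; from balance
  quantity: int32 -> int32, writer required; from quantity
  label: string -> string, writer optional; from label
  nickname: string -> string, writer optional; from nickname
  price: float64 -> float64, writer optional; from price
  writer active: unknown to reader
  geo.seq: int64 -> int64, writer required; from geo.seq
  geo.factor: float32 -> float32, writer optional; from geo.factor
  writer geo.quantity: unknown to reader
  nothing fires on Session: forward is COMPATIBLE
decoding the Session value with the v1 reader:
  geo.seq := -7
  geo.factor := 0.25
  writer geo.quantity: kept under "unknown"
  latitude := -0.5
  balance := 0.0
  quantity := 3
  label := "gamma"
  nickname := "beta"
  price := 3.75
  writer active: kept under "unknown"
  => decoded: {"geo": {"seq": -7, "factor": 0.25, "unknown": {"quantity": -7}}, "latitude": -0.5, "balance": 0.0, "quantity": 3, "label": "gamma", "nickname": "beta", "price": 3.75, "unknown": {"active": true}}

forward: COMPATIBLE []; decoded: {"geo": {"seq": -7, "factor": 0.25, "unknown": {"quantity": -7}}, "latitude": -0.5, "balance": 0.0, "quantity": 3, "label": "gamma", "nickname": "beta", "price": 3.75, "unknown": {"active": true}}


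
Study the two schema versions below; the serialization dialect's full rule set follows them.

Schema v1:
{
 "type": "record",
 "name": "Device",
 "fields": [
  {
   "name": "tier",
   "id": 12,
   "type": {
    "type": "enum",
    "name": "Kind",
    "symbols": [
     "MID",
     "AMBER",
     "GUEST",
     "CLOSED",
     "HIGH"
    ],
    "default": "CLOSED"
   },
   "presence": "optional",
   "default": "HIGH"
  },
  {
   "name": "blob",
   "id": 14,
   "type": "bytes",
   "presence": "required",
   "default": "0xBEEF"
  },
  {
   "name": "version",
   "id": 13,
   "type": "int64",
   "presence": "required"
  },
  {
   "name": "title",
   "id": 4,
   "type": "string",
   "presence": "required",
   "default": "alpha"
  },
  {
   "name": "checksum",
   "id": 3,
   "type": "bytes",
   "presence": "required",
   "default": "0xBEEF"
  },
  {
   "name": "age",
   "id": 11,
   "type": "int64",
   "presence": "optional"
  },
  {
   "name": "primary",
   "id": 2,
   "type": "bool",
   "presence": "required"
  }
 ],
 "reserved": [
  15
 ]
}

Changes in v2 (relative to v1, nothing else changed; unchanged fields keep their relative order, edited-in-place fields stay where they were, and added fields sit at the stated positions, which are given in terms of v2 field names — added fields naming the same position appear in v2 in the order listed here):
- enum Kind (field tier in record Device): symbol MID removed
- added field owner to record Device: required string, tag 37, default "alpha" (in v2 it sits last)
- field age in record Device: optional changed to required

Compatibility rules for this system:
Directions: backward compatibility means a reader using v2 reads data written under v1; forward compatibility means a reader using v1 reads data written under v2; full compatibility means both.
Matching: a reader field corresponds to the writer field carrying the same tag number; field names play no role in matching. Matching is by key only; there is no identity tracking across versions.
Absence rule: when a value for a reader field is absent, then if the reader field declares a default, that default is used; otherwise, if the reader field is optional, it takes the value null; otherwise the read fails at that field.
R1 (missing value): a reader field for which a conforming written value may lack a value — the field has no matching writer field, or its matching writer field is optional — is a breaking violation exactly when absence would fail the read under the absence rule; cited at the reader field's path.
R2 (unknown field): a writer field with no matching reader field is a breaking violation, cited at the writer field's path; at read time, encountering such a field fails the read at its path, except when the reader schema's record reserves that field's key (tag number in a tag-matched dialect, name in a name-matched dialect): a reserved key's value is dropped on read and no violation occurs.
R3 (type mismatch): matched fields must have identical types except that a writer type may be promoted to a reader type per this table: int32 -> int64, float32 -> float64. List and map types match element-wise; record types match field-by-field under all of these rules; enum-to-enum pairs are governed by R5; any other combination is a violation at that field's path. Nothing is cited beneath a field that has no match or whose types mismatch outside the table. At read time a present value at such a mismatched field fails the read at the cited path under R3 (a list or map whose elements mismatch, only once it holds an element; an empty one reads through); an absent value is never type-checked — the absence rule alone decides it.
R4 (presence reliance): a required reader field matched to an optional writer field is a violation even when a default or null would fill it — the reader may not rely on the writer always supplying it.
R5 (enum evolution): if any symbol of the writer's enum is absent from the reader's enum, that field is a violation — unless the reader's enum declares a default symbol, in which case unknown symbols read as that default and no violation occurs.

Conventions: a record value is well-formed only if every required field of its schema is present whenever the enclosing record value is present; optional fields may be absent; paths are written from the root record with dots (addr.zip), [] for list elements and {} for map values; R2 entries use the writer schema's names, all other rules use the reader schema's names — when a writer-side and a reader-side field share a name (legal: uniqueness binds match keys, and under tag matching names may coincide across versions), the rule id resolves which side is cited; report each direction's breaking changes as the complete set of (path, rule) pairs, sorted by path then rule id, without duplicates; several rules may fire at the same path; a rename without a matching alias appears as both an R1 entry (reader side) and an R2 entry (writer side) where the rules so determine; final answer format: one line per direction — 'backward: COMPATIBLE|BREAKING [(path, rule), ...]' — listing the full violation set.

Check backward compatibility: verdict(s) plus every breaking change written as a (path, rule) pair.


the writer's type comes first in each Device pair
backward analysis of Device with v2 as reader and v1 as writer:
  tier: Kind -> Kind, writer optional; from tier
  blob: bytes -> bytes, writer required; from blob
  version: int64 -> int64, writer required; from version
  title: string -> string, writer required; from title
  checksum: bytes -> bytes, writer required; from checksum
  age: int64 -> int64, writer optional; from age
  primary: bool -> bool, writer required; from primary
  owner has no writer counterpart
  rule R1 violated at age
  rule R4 violated at age
  backward on Device therefore BREAKING (2)
ruling out the remaining Device differences:
  enum Kind (field tier in record Device): symbol MID removed -> inert for the asked Device verdict: nothing fires
  added field owner to record Device: required string, tag 37, default "alpha" (in v2 it sits last) -> affects forward compatibility only, which is not asked

backward: BREAKING [(age, R1), (age, R4)]
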